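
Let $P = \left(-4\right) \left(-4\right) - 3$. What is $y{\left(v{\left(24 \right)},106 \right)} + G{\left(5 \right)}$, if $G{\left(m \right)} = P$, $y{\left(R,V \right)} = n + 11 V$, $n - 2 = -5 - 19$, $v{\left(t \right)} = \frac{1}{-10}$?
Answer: $1157$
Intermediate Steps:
$v{\left(t \right)} = - \frac{1}{10}$
$n = -22$ ($n = 2 - 24 = -22$)
$P = 13$ ($P = 16 - 3 = 13$)
$y{\left(R,V \right)} = -22 + 11 V$
$G{\left(m \right)} = 13$
$y{\left(v{\left(24 \right)},106 \right)} + G{\left(5 \right)} = \left(-22 + 11 \cdot 106\right) + 13 = \left(-22 + 1166\right) + 13 = 1144 + 13 = 1157$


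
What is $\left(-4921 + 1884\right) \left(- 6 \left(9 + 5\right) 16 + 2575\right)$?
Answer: $-3738547$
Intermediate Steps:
$\left(-4921 + 1884\right) \left(- 6 \left(9 + 5\right) 16 + 2575\right) = - 3037 \left(\left(-6\right) 14 \cdot 16 + 2575\right) = - 3037 \left(\left(-84\right) 16 + 2575\right) = - 3037 \left(-1344 + 2575\right) = \left(-3037\right) 1231 = -3738547$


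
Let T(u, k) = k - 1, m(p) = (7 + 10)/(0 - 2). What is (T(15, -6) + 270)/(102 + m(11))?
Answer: 526/187 ≈ 2.8128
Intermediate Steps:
m(p) = -17/2 (m(p) = 17/(-2) = 17*(-1/2) = -17/2)
T(u, k) = -1 + k
(T(15, -6) + 270)/(102 + m(11)) = ((-1 - 6) + 270)/(102 - 17/2) = (-7 + 270)/(187/2) = 263*(2/187) = 526/187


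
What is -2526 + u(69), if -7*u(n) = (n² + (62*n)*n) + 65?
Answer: -317690/7 ≈ -45384.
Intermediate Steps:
u(n) = -65/7 - 9*n² (u(n) = -((n² + (62*n)*n) + 65)/7 = -((n² + 62*n²) + 65)/7 = -(63*n² + 65)/7 = -(65 + 63*n²)/7 = -65/7 - 9*n²)
-2526 + u(69) = -2526 + (-65/7 - 9*69²) = -2526 + (-65/7 - 9*4761) = -2526 + (-65/7 - 42849) = -2526 - 300008/7 = -317690/7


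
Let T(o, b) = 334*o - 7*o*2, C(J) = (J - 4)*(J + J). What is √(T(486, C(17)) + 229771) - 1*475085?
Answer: -475085 + √385291 ≈ -4.7446e+5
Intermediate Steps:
C(J) = 2*J*(-4 + J) (C(J) = (-4 + J)*(2*J) = 2*J*(-4 + J))
T(o, b) = 320*o (T(o, b) = 334*o - 14*o = 320*o)
√(T(486, C(17)) + 229771) - 1*475085 = √(320*486 + 229771) - 1*475085 = √(155520 + 229771) - 475085 = √385291 - 475085 = -475085 + √385291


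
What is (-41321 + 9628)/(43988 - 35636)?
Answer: -31693/8352 ≈ -3.7947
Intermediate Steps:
(-41321 + 9628)/(43988 - 35636) = -31693/8352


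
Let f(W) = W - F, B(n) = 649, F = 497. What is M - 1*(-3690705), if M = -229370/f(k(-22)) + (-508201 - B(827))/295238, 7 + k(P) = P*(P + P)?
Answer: 126380829372025/34247608 ≈ 3.6902e+6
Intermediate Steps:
k(P) = -7 + 2*P**2 (k(P) = -7 + P*(P + P) = -7 + P*(2*P) = -7 + 2*P**2)
f(W) = -497 + W (f(W) = W - 1*497 = W - 497 = -497 + W)
M = -16988711615/34247608 (M = -229370/(-497 + (-7 + 2*(-22)**2)) + (-508201 - 1*649)/295238 = -229370/(-497 + (-7 + 2*484)) + (-508201 - 649)*(1/295238) = -229370/(-497 + (-7 + 968)) - 508850*1/295238 = -229370/(-497 + 961) - 254425/147619 = -229370/464 - 254425/147619 = -229370*1/464 - 254425/147619 = -114685/232 - 254425/147619 = -16988711615/34247608 ≈ -496.06)
M - 1*(-3690705) = -16988711615/34247608 - 1*(-3690705) = -16988711615/34247608 + 3690705 = 126380829372025/34247608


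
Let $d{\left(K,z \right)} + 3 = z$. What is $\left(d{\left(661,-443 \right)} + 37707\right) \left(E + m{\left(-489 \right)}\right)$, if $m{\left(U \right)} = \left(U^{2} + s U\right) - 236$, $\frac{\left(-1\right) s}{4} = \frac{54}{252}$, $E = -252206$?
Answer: $-480736099$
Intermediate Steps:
$d{\left(K,z \right)} = -3 + z$
$s = - \frac{6}{7}$ ($s = - 4 \cdot \frac{54}{252} = - 4 \cdot 54 \cdot \frac{1}{252} = \left(-4\right) \frac{3}{14} = - \frac{6}{7} \approx -0.85714$)
$m{\left(U \right)} = -236 + U^{2} - \frac{6 U}{7}$ ($m{\left(U \right)} = \left(U^{2} - \frac{6 U}{7}\right) - 236 = -236 + U^{2} - \frac{6 U}{7}$)
$\left(d{\left(661,-443 \right)} + 37707\right) \left(E + m{\left(-489 \right)}\right) = \left(\left(-3 - 443\right) + 37707\right) \left(-252206 - \left(- \frac{1282}{7} - 239121\right)\right) = \left(-446 + 37707\right) \left(-252206 + \left(-236 + 239121 + \frac{2934}{7}\right)\right) = 37261 \left(-252206 + \frac{1675129}{7}\right) = 37261 \left(- \frac{90313}{7}\right) = -480736099$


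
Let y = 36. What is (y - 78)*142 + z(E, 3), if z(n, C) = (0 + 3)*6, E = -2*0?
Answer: -5946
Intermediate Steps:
E = 0
z(n, C) = 18 (z(n, C) = 3*6 = 18)
(y - 78)*142 + z(E, 3) = (36 - 78)*142 + 18 = -42*142 + 18 = -5964 + 18 = -5946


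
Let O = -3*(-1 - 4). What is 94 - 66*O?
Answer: -896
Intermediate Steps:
O = 15 (O = -3*(-5) = 15)
94 - 66*O = 94 - 66*15 = 94 - 990 = -896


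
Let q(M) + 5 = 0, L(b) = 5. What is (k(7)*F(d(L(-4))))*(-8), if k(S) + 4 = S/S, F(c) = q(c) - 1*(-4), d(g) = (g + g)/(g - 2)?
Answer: -24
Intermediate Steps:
q(M) = -5 (q(M) = -5 + 0 = -5)
d(g) = 2*g/(-2 + g) (d(g) = (2*g)/(-2 + g) = 2*g/(-2 + g))
F(c) = -1 (F(c) = -5 - 1*(-4) = -5 + 4 = -1)
k(S) = -3 (k(S) = -4 + S/S = -4 + 1 = -3)
(k(7)*F(d(L(-4))))*(-8) = -3*(-1)*(-8) = 3*(-8) = -24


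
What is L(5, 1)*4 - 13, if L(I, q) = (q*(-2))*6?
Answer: -61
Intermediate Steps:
L(I, q) = -12*q (L(I, q) = -2*q*6 = -12*q)
L(5, 1)*4 - 13 = -12*1*4 - 13 = -12*4 - 13 = -48 - 13 = -61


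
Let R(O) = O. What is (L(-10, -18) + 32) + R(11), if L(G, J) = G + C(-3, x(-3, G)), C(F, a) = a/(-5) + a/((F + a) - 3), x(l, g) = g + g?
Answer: 491/13 ≈ 37.769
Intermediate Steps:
x(l, g) = 2*g
C(F, a) = -a/5 + a/(-3 + F + a) (C(F, a) = a*(-1/5) + a/(-3 + F + a) = -a/5 + a/(-3 + F + a))
L(G, J) = G + 2*G*(11 - 2*G)/(5*(-6 + 2*G)) (L(G, J) = G + (2*G)*(8 - 1*(-3) - 2*G)/(5*(-3 - 3 + 2*G)) = G + (2*G)*(8 + 3 - 2*G)/(5*(-6 + 2*G)) = G + (2*G)*(11 - 2*G)/(5*(-6 + 2*G)) = G + 2*G*(11 - 2*G)/(5*(-6 + 2*G)))
(L(-10, -18) + 32) + R(11) = ((1/5)*(-10)*(-4 + 3*(-10))/(-3 - 10) + 32) + 11 = ((1/5)*(-10)*(-4 - 30)/(-13) + 32) + 11 = ((1/5)*(-10)*(-1/13)*(-34) + 32) + 11 = (-68/13 + 32) + 11 = 348/13 + 11 = 491/13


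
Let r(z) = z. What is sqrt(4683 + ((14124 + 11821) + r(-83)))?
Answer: sqrt(30545) ≈ 174.77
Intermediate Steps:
sqrt(4683 + ((14124 + 11821) + r(-83))) = sqrt(4683 + ((14124 + 11821) - 83)) = sqrt(4683 + (25945 - 83)) = sqrt(4683 + 25862) = sqrt(30545)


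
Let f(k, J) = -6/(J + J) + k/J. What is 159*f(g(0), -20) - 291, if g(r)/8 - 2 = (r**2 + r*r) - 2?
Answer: -5343/20 ≈ -267.15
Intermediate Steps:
g(r) = 16*r**2 (g(r) = 16 + 8*((r**2 + r*r) - 2) = 16 + 8*((r**2 + r**2) - 2) = 16 + 8*(2*r**2 - 2) = 16 + 8*(-2 + 2*r**2) = 16 + (-16 + 16*r**2) = 16*r**2)
f(k, J) = -3/J + k/J (f(k, J) = -6*1/(2*J) + k/J = -3/J + k/J)
159*f(g(0), -20) - 291 = 159*((-3 + 16*0**2)/(-20)) - 291 = 159*(-(-3 + 16*0)/20) - 291 = 159*(-(-3 + 0)/20) - 291 = 159*(-1/20*(-3)) - 291 = 159*(3/20) - 291 = 477/20 - 291 = -5343/20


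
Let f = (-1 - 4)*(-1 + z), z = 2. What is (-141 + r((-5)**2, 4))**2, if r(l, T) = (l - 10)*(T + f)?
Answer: 24336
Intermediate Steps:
f = -5 (f = (-1 - 4)*(-1 + 2) = -5*1 = -5)
r(l, T) = (-10 + l)*(-5 + T) (r(l, T) = (l - 10)*(T - 5) = (-10 + l)*(-5 + T))
(-141 + r((-5)**2, 4))**2 = (-141 + (50 - 10*4 - 5*(-5)**2 + 4*(-5)**2))**2 = (-141 + (50 - 40 - 5*25 + 4*25))**2 = (-141 + (50 - 40 - 125 + 100))**2 = (-141 - 15)**2 = (-156)**2 = 24336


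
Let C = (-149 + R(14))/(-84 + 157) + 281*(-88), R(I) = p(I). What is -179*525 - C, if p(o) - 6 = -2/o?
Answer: -35384215/511 ≈ -69245.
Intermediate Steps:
p(o) = 6 - 2/o
R(I) = 6 - 2/I
C = -12637010/511 (C = (-149 + (6 - 2/14))/(-84 + 157) + 281*(-88) = (-149 + (6 - 2*1/14))/73 - 24728 = (-149 + (6 - ⅐))*(1/73) - 24728 = (-149 + 41/7)*(1/73) - 24728 = -1002/7*1/73 - 24728 = -1002/511 - 24728 = -12637010/511 ≈ -24730.)
-179*525 - C = -179*525 - 1*(-12637010/511) = -93975 + 12637010/511 = -35384215/511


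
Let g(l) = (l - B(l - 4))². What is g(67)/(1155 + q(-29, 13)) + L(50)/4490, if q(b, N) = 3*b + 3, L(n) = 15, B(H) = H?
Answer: 17581/961758 ≈ 0.018280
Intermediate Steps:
q(b, N) = 3 + 3*b
g(l) = 16 (g(l) = (l - (l - 4))² = (l - (-4 + l))² = (l + (4 - l))² = 4² = 16)
g(67)/(1155 + q(-29, 13)) + L(50)/4490 = 16/(1155 + (3 + 3*(-29))) + 15/4490 = 16/(1155 + (3 - 87)) + 15*(1/4490) = 16/(1155 - 84) + 3/898 = 16/1071 + 3/898 = 17581/961758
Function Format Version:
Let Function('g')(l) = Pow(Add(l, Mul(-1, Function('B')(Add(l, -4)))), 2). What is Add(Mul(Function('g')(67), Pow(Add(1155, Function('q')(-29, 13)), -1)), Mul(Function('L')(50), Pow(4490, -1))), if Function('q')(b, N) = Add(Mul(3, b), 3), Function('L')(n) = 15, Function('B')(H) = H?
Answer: Rational(17581, 961758) ≈ 0.018280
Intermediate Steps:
Function('q')(b, N) = Add(3, Mul(3, b))
Function('g')(l) = 16 (Function('g')(l) = Pow(Add(l, Mul(-1, Add(l, -4))), 2) = Pow(Add(l, Mul(-1, Add(-4, l))), 2) = Pow(Add(l, Add(4, Mul(-1, l))), 2) = Pow(4, 2) = 16)
Add(Mul(Function('g')(67), Pow(Add(1155, Function('q')(-29, 13)), -1)), Mul(Function('L')(50), Pow(4490, -1))) = Add(Mul(16, Pow(Add(1155, Add(3, Mul(3, -29))), -1)), Mul(15, Pow(4490, -1))) = Add(Mul(16, Pow(Add(1155, Add(3, -87)), -1)), Mul(15, Rational(1, 4490))) = Add(Mul(16, Pow(Add(1155, -84), -1)), Rational(3, 898)) = Add(Mul(16, Pow(1071, -1)), Rational(3, 898)) = Add(Mul(16, Rational(1, 1071)), Rational(3, 898)) = Add(Rational(16, 1071), Rational(3, 898)) = Rational(17581, 961758)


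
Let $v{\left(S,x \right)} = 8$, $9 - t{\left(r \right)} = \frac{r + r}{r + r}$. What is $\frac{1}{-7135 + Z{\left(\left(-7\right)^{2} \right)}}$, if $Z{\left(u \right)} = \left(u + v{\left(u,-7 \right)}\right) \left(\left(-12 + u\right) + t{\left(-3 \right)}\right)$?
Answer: $- \frac{1}{4570} \approx -0.00021882$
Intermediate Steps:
$t{\left(r \right)} = 8$ ($t{\left(r \right)} = 9 - \frac{r + r}{r + r} = 9 - \frac{2 r}{2 r} = 9 - 2 r \frac{1}{2 r} = 9 - 1 = 8$)
$Z{\left(u \right)} = \left(-4 + u\right) \left(8 + u\right)$ ($Z{\left(u \right)} = \left(u + 8\right) \left(\left(-12 + u\right) + 8\right) = \left(8 + u\right) \left(-4 + u\right) = \left(-4 + u\right) \left(8 + u\right)$)
$\frac{1}{-7135 + Z{\left(\left(-7\right)^{2} \right)}} = \frac{1}{-7135 + \left(-32 + \left(\left(-7\right)^{2}\right)^{2} + 4 \left(-7\right)^{2}\right)} = \frac{1}{-7135 + \left(-32 + 49^{2} + 4 \cdot 49\right)} = \frac{1}{-7135 + \left(-32 + 2401 + 196\right)} = \frac{1}{-7135 + 2565} = \frac{1}{-4570} = - \frac{1}{4570}$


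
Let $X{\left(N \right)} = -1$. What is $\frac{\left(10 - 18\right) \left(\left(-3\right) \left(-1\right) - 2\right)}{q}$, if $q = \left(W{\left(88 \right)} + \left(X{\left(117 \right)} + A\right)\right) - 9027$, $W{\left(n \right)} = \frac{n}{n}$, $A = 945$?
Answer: $\frac{4}{4041} \approx 0.00098985$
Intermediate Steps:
$W{\left(n \right)} = 1$
$q = -8082$ ($q = \left(1 + \left(-1 + 945\right)\right) - 9027 = \left(1 + 944\right) - 9027 = 945 - 9027 = -8082$)
$\frac{\left(10 - 18\right) \left(\left(-3\right) \left(-1\right) - 2\right)}{q} = \frac{\left(10 - 18\right) \left(\left(-3\right) \left(-1\right) - 2\right)}{-8082} = - 8 \left(3 - 2\right) \left(- \frac{1}{8082}\right) = \left(-8\right) 1 \left(- \frac{1}{8082}\right) = \left(-8\right) \left(- \frac{1}{8082}\right) = \frac{4}{4041}$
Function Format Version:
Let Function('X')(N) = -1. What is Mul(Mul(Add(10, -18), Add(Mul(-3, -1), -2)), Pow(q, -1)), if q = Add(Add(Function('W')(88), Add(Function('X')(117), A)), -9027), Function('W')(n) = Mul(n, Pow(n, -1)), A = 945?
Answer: Rational(4, 4041) ≈ 0.00098985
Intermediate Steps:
Function('W')(n) = 1
q = -8082 (q = Add(Add(1, Add(-1, 945)), -9027) = Add(Add(1, 944), -9027) = Add(945, -9027) = -8082)
Mul(Mul(Add(10, -18), Add(Mul(-3, -1), -2)), Pow(q, -1)) = Mul(Mul(Add(10, -18), Add(Mul(-3, -1), -2)), Pow(-8082, -1)) = Mul(Mul(-8, Add(3, -2)), Rational(-1, 8082)) = Mul(Mul(-8, 1), Rational(-1, 8082)) = Mul(-8, Rational(-1, 8082)) = Rational(4, 4041)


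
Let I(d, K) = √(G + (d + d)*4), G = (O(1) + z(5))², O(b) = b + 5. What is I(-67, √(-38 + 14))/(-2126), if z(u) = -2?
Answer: -I*√130/1063 ≈ -0.010726*I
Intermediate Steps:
O(b) = 5 + b
G = 16 (G = ((5 + 1) - 2)² = (6 - 2)² = 4² = 16)
I(d, K) = √(16 + 8*d) (I(d, K) = √(16 + (d + d)*4) = √(16 + (2*d)*4) = √(16 + 8*d))
I(-67, √(-38 + 14))/(-2126) = (2*√(4 + 2*(-67)))/(-2126) = (2*√(4 - 134))*(-1/2126) = (2*√(-130))*(-1/2126) = (2*(I*√130))*(-1/2126) = (2*I*√130)*(-1/2126) = -I*√130/1063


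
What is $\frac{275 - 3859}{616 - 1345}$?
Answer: $\frac{3584}{729} \approx 4.9163$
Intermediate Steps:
$\frac{275 - 3859}{616 - 1345} = - \frac{3584}{-729} = \left(-3584\right) \left(- \frac{1}{729}\right) = \frac{3584}{729}$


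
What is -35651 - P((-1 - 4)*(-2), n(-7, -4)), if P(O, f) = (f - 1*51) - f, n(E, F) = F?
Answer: -35600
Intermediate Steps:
P(O, f) = -51 (P(O, f) = (f - 51) - f = (-51 + f) - f = -51)
-35651 - P((-1 - 4)*(-2), n(-7, -4)) = -35651 - 1*(-51) = -35651 + 51 = -35600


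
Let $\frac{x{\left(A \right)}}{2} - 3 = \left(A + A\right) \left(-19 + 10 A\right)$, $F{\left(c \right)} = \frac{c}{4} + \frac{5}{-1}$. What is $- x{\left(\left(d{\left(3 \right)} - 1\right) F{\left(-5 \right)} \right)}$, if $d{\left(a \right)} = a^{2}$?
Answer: $-103806$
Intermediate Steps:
$F{\left(c \right)} = -5 + \frac{c}{4}$ ($F{\left(c \right)} = c \frac{1}{4} + 5 \left(-1\right) = \frac{c}{4} - 5 = -5 + \frac{c}{4}$)
$x{\left(A \right)} = 6 + 4 A \left(-19 + 10 A\right)$ ($x{\left(A \right)} = 6 + 2 \left(A + A\right) \left(-19 + 10 A\right) = 6 + 2 \cdot 2 A \left(-19 + 10 A\right) = 6 + 4 A \left(-19 + 10 A\right)$)
$- x{\left(\left(d{\left(3 \right)} - 1\right) F{\left(-5 \right)} \right)} = - (6 - 76 \left(3^{2} - 1\right) \left(-5 + \frac{1}{4} \left(-5\right)\right) + 40 \left(\left(3^{2} - 1\right) \left(-5 + \frac{1}{4} \left(-5\right)\right)\right)^{2}) = - (6 - 76 \left(9 - 1\right) \left(-5 - \frac{5}{4}\right) + 40 \left(\left(9 - 1\right) \left(-5 - \frac{5}{4}\right)\right)^{2}) = - (6 - 76 \cdot 8 \left(- \frac{25}{4}\right) + 40 \left(8 \left(- \frac{25}{4}\right)\right)^{2}) = - (6 - -3800 + 40 \left(-50\right)^{2}) = - (6 + 3800 + 40 \cdot 2500) = - (6 + 3800 + 100000) = \left(-1\right) 103806 = -103806$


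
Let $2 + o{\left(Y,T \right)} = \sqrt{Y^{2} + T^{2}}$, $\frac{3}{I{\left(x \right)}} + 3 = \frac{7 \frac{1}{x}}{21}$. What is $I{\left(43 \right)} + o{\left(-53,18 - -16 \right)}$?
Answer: $- \frac{1159}{386} + \sqrt{3965} \approx 59.966$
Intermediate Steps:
$I{\left(x \right)} = \frac{3}{-3 + \frac{1}{3 x}}$ ($I{\left(x \right)} = \frac{3}{-3 + \frac{7 \frac{1}{x}}{21}} = \frac{3}{-3 + \frac{7}{x} \frac{1}{21}} = \frac{3}{-3 + \frac{1}{3 x}}$)
$o{\left(Y,T \right)} = -2 + \sqrt{T^{2} + Y^{2}}$ ($o{\left(Y,T \right)} = -2 + \sqrt{Y^{2} + T^{2}} = -2 + \sqrt{T^{2} + Y^{2}}$)
$I{\left(43 \right)} + o{\left(-53,18 - -16 \right)} = \left(-9\right) 43 \frac{1}{-1 + 9 \cdot 43} - \left(2 - \sqrt{\left(18 - -16\right)^{2} + \left(-53\right)^{2}}\right) = \left(-9\right) 43 \frac{1}{-1 + 387} - \left(2 - \sqrt{\left(18 + 16\right)^{2} + 2809}\right) = \left(-9\right) 43 \cdot \frac{1}{386} - \left(2 - \sqrt{34^{2} + 2809}\right) = \left(-9\right) 43 \cdot \frac{1}{386} - \left(2 - \sqrt{1156 + 2809}\right) = - \frac{387}{386} - \left(2 - \sqrt{3965}\right) = - \frac{1159}{386} + \sqrt{3965}$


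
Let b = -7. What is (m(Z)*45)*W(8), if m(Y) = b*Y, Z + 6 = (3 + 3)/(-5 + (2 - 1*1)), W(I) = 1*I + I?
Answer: 37800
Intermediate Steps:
W(I) = 2*I (W(I) = I + I = 2*I)
Z = -15/2 (Z = -6 + (3 + 3)/(-5 + (2 - 1*1)) = -6 + 6/(-5 + (2 - 1)) = -6 + 6/(-5 + 1) = -6 + 6/(-4) = -6 + 6*(-1/4) = -6 - 3/2 = -15/2 ≈ -7.5000)
m(Y) = -7*Y
(m(Z)*45)*W(8) = (-7*(-15/2)*45)*(2*8) = ((105/2)*45)*16 = (4725/2)*16 = 37800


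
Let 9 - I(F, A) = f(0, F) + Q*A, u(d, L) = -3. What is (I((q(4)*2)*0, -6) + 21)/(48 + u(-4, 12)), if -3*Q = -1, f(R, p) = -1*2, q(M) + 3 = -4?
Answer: 34/45 ≈ 0.75556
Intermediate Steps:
q(M) = -7 (q(M) = -3 - 4 = -7)
f(R, p) = -2
Q = ⅓ (Q = -⅓*(-1) = ⅓ ≈ 0.33333)
I(F, A) = 11 - A/3 (I(F, A) = 9 - (-2 + A/3) = 9 + (2 - A/3) = 11 - A/3)
(I((q(4)*2)*0, -6) + 21)/(48 + u(-4, 12)) = ((11 - ⅓*(-6)) + 21)/(48 - 3) = ((11 + 2) + 21)/45 = (13 + 21)/45 = (1/45)*34 = 34/45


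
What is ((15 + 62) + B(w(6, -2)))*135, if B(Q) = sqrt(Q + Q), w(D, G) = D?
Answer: 10395 + 270*sqrt(3) ≈ 10863.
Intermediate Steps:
B(Q) = sqrt(2)*sqrt(Q) (B(Q) = sqrt(2*Q) = sqrt(2)*sqrt(Q))
((15 + 62) + B(w(6, -2)))*135 = ((15 + 62) + sqrt(2)*sqrt(6))*135 = (77 + 2*sqrt(3))*135 = 10395 + 270*sqrt(3)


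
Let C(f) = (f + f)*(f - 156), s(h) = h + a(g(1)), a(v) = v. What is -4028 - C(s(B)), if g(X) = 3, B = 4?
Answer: -1942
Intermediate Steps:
s(h) = 3 + h (s(h) = h + 3 = 3 + h)
C(f) = 2*f*(-156 + f) (C(f) = (2*f)*(-156 + f) = 2*f*(-156 + f))
-4028 - C(s(B)) = -4028 - 2*(3 + 4)*(-156 + (3 + 4)) = -4028 - 2*7*(-156 + 7) = -4028 - 2*7*(-149) = -4028 - 1*(-2086) = -4028 + 2086 = -1942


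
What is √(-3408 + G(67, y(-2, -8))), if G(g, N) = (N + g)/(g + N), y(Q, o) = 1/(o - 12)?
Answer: I*√3407 ≈ 58.37*I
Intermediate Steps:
y(Q, o) = 1/(-12 + o)
G(g, N) = 1 (G(g, N) = (N + g)/(N + g) = 1)
√(-3408 + G(67, y(-2, -8))) = √(-3408 + 1) = √(-3407) = I*√3407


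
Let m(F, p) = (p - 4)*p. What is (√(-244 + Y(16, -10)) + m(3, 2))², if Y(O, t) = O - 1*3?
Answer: (-4 + I*√231)² ≈ -215.0 - 121.59*I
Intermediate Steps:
Y(O, t) = -3 + O (Y(O, t) = O - 3 = -3 + O)
m(F, p) = p*(-4 + p) (m(F, p) = (-4 + p)*p = p*(-4 + p))
(√(-244 + Y(16, -10)) + m(3, 2))² = (√(-244 + (-3 + 16)) + 2*(-4 + 2))² = (√(-244 + 13) + 2*(-2))² = (√(-231) - 4)² = (I*√231 - 4)² = (-4 + I*√231)²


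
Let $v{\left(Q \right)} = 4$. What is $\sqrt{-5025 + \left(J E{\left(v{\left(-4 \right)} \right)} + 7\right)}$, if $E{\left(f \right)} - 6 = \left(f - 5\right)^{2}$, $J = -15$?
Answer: $i \sqrt{5123} \approx 71.575 i$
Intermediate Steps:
$E{\left(f \right)} = 6 + \left(-5 + f\right)^{2}$ ($E{\left(f \right)} = 6 + \left(f - 5\right)^{2} = 6 + \left(-5 + f\right)^{2}$)
$\sqrt{-5025 + \left(J E{\left(v{\left(-4 \right)} \right)} + 7\right)} = \sqrt{-5025 + \left(- 15 \left(6 + \left(-5 + 4\right)^{2}\right) + 7\right)} = \sqrt{-5025 + \left(- 15 \left(6 + \left(-1\right)^{2}\right) + 7\right)} = \sqrt{-5025 + \left(- 15 \left(6 + 1\right) + 7\right)} = \sqrt{-5025 + \left(\left(-15\right) 7 + 7\right)} = \sqrt{-5025 + \left(-105 + 7\right)} = \sqrt{-5025 - 98} = \sqrt{-5123} = i \sqrt{5123}$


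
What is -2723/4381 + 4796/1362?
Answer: 8651275/2983461 ≈ 2.8997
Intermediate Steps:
-2723/4381 + 4796/1362 = -2723*1/4381 + 4796*(1/1362) = -2723/4381 + 2398/681 = 8651275/2983461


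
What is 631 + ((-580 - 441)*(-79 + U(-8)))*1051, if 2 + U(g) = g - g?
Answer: 86919382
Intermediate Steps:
U(g) = -2 (U(g) = -2 + (g - g) = -2 + 0 = -2)
631 + ((-580 - 441)*(-79 + U(-8)))*1051 = 631 + ((-580 - 441)*(-79 - 2))*1051 = 631 - 1021*(-81)*1051 = 631 + 82701*1051 = 631 + 86918751 = 86919382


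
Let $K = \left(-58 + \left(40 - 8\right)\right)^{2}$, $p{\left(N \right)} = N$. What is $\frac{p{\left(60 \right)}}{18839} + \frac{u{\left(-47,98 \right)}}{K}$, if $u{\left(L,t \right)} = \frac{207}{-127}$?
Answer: $\frac{1251447}{1617365828} \approx 0.00077376$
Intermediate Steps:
$K = 676$ ($K = \left(-58 + 32\right)^{2} = \left(-26\right)^{2} = 676$)
$u{\left(L,t \right)} = - \frac{207}{127}$ ($u{\left(L,t \right)} = 207 \left(- \frac{1}{127}\right) = - \frac{207}{127}$)
$\frac{p{\left(60 \right)}}{18839} + \frac{u{\left(-47,98 \right)}}{K} = \frac{60}{18839} - \frac{207}{127 \cdot 676} = 60 \cdot \frac{1}{18839} - \frac{207}{85852} = \frac{60}{18839} - \frac{207}{85852} = \frac{1251447}{1617365828}$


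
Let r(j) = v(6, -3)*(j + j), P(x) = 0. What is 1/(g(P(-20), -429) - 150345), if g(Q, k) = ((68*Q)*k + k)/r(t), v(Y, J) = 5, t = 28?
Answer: -280/42097029 ≈ -6.6513e-6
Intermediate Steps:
r(j) = 10*j (r(j) = 5*(j + j) = 5*(2*j) = 10*j)
g(Q, k) = k/280 + 17*Q*k/70 (g(Q, k) = ((68*Q)*k + k)/((10*28)) = (68*Q*k + k)/280 = (k + 68*Q*k)*(1/280) = k/280 + 17*Q*k/70)
1/(g(P(-20), -429) - 150345) = 1/((1/280)*(-429)*(1 + 68*0) - 150345) = 1/((1/280)*(-429)*(1 + 0) - 150345) = 1/((1/280)*(-429)*1 - 150345) = 1/(-429/280 - 150345) = 1/(-42097029/280) = -280/42097029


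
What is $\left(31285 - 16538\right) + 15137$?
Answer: $29884$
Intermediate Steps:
$\left(31285 - 16538\right) + 15137 = 14747 + 15137 = 29884$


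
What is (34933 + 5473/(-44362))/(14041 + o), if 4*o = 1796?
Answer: 516564091/214268460 ≈ 2.4108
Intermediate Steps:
o = 449 (o = (1/4)*1796 = 449)
(34933 + 5473/(-44362))/(14041 + o) = (34933 + 5473/(-44362))/(14041 + 449) = (34933 + 5473*(-1/44362))/14490 = (34933 - 5473/44362)*(1/14490) = (1549692273/44362)*(1/14490) = 516564091/214268460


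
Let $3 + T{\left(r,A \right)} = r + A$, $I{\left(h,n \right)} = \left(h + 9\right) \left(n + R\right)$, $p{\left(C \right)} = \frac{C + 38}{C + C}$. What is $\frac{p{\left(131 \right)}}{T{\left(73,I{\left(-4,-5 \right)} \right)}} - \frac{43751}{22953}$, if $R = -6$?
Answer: $- \frac{18673597}{10022810} \approx -1.8631$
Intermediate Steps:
$p{\left(C \right)} = \frac{38 + C}{2 C}$
$I{\left(h,n \right)} = \left(-6 + n\right) \left(9 + h\right)$ ($I{\left(h,n \right)} = \left(h + 9\right) \left(n - 6\right) = \left(9 + h\right) \left(-6 + n\right) = \left(-6 + n\right) \left(9 + h\right)$)
$T{\left(r,A \right)} = -3 + A + r$ ($T{\left(r,A \right)} = -3 + \left(r + A\right) = -3 + \left(A + r\right) = -3 + A + r$)
$\frac{p{\left(131 \right)}}{T{\left(73,I{\left(-4,-5 \right)} \right)}} - \frac{43751}{22953} = \frac{\frac{1}{2} \cdot \frac{1}{131} \left(38 + 131\right)}{-3 - 55 + 73} - \frac{43751}{22953} = \frac{\frac{1}{2} \cdot \frac{1}{131} \cdot 169}{-3 + \left(-54 + 24 - 45 + 20\right) + 73} - \frac{43751}{22953} = \frac{169}{262 \left(-3 - 55 + 73\right)} - \frac{43751}{22953} = \frac{169}{262 \cdot 15} - \frac{43751}{22953} = \frac{169}{262} \cdot \frac{1}{15} - \frac{43751}{22953} = \frac{169}{3930} - \frac{43751}{22953} = - \frac{18673597}{10022810}$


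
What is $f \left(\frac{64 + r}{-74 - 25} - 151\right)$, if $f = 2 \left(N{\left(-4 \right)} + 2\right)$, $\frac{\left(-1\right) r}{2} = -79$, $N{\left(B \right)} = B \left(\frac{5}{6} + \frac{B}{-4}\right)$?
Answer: $\frac{161824}{99} \approx 1634.6$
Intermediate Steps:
$N{\left(B \right)} = B \left(\frac{5}{6} - \frac{B}{4}\right)$ ($N{\left(B \right)} = B \left(5 \cdot \frac{1}{6} + B \left(- \frac{1}{4}\right)\right) = B \left(\frac{5}{6} - \frac{B}{4}\right)$)
$r = 158$ ($r = \left(-2\right) \left(-79\right) = 158$)
$f = - \frac{32}{3}$ ($f = 2 \left(\frac{1}{12} \left(-4\right) \left(10 - -12\right) + 2\right) = 2 \left(\frac{1}{12} \left(-4\right) \left(10 + 12\right) + 2\right) = 2 \left(\frac{1}{12} \left(-4\right) 22 + 2\right) = 2 \left(- \frac{22}{3} + 2\right) = 2 \left(- \frac{16}{3}\right) = - \frac{32}{3} \approx -10.667$)
$f \left(\frac{64 + r}{-74 - 25} - 151\right) = - \frac{32 \left(\frac{64 + 158}{-74 - 25} - 151\right)}{3} = - \frac{32 \left(\frac{222}{-99} - 151\right)}{3} = - \frac{32 \left(222 \left(- \frac{1}{99}\right) - 151\right)}{3} = - \frac{32 \left(- \frac{74}{33} - 151\right)}{3} = \left(- \frac{32}{3}\right) \left(- \frac{5057}{33}\right) = \frac{161824}{99}$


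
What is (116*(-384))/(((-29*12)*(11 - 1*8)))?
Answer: 128/3 ≈ 42.667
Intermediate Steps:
(116*(-384))/(((-29*12)*(11 - 1*8))) = -44544*(-1/(348*(11 - 8))) = -44544/((-348*3)) = -44544/(-1044) = -44544*(-1/1044) = 128/3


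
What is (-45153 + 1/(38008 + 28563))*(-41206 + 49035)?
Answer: -23533037354098/66571 ≈ -3.5350e+8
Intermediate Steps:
(-45153 + 1/(38008 + 28563))*(-41206 + 49035) = (-45153 + 1/66571)*7829 = -3005880362/66571*7829 = -23533037354098/66571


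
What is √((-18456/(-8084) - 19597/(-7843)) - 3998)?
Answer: I*√1003275278269920865/15850703 ≈ 63.192*I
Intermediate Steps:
√((-18456/(-8084) - 19597/(-7843)) - 3998) = √((-18456*(-1/8084) - 19597*(-1/7843)) - 3998) = √((4614/2021 + 19597/7843) - 3998) = √(75793139/15850703 - 3998) = √(-63295317455/15850703) = I*√1003275278269920865/15850703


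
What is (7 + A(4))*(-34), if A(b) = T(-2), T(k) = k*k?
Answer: -374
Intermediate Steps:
T(k) = k²
A(b) = 4 (A(b) = (-2)² = 4)
(7 + A(4))*(-34) = (7 + 4)*(-34) = 11*(-34) = -374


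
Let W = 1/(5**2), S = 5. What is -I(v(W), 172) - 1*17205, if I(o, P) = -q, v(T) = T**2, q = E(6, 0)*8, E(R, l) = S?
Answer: -17165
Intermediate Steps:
E(R, l) = 5
q = 40 (q = 5*8 = 40)
W = 1/25 ≈ 0.040000
I(o, P) = -40 (I(o, P) = -1*40 = -40)
-I(v(W), 172) - 1*17205 = -1*(-40) - 1*17205 = 40 - 17205 = -17165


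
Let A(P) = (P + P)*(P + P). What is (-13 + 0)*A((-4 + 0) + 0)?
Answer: -832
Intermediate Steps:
A(P) = 4*P**2 (A(P) = (2*P)*(2*P) = 4*P**2)
(-13 + 0)*A((-4 + 0) + 0) = (-13 + 0)*(4*((-4 + 0) + 0)**2) = -52*(-4 + 0)**2 = -52*(-4)**2 = -52*16 = -13*64 = -832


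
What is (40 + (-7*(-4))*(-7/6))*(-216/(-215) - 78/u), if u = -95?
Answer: 54692/4085 ≈ 13.388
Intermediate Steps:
(40 + (-7*(-4))*(-7/6))*(-216/(-215) - 78/u) = (40 + (-7*(-4))*(-7/6))*(-216/(-215) - 78/(-95)) = (40 + 28*(-7*1/6))*(-216*(-1/215) - 78*(-1/95)) = (40 + 28*(-7/6))*(216/215 + 78/95) = (40 - 98/3)*(7458/4085) = (22/3)*(7458/4085) = 54692/4085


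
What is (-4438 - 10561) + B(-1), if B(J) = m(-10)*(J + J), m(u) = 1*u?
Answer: -14979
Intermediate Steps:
m(u) = u
B(J) = -20*J (B(J) = -10*(J + J) = -20*J)
(-4438 - 10561) + B(-1) = (-4438 - 10561) - 20*(-1) = -14999 + 20 = -14979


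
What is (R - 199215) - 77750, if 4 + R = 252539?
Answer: -24430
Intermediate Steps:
R = 252535 (R = -4 + 252539 = 252535)
(R - 199215) - 77750 = (252535 - 199215) - 77750 = 53320 - 77750 = -24430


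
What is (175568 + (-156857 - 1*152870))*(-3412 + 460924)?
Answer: -61379352408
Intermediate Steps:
(175568 + (-156857 - 1*152870))*(-3412 + 460924) = (175568 + (-156857 - 152870))*457512 = (175568 - 309727)*457512 = -134159*457512 = -61379352408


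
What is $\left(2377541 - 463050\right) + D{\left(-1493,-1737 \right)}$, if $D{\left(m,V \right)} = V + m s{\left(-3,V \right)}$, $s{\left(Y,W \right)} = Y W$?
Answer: $-5867269$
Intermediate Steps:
$s{\left(Y,W \right)} = W Y$
$D{\left(m,V \right)} = V - 3 V m$ ($D{\left(m,V \right)} = V + m V \left(-3\right) = V + m \left(- 3 V\right) = V - 3 V m$)
$\left(2377541 - 463050\right) + D{\left(-1493,-1737 \right)} = \left(2377541 - 463050\right) - 1737 \left(1 - -4479\right) = 1914491 - 1737 \left(1 + 4479\right) = 1914491 - 7781760 = -5867269$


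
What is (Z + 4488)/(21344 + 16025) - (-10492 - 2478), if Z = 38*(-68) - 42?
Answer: 484677792/37369 ≈ 12970.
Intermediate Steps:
Z = -2626 (Z = -2584 - 42 = -2626)
(Z + 4488)/(21344 + 16025) - (-10492 - 2478) = (-2626 + 4488)/(21344 + 16025) - (-10492 - 2478) = 1862/37369 - 1*(-12970) = 1862*(1/37369) + 12970 = 1862/37369 + 12970 = 484677792/37369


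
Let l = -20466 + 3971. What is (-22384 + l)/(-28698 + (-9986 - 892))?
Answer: 2287/2328 ≈ 0.98239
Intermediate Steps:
l = -16495
(-22384 + l)/(-28698 + (-9986 - 892)) = (-22384 - 16495)/(-28698 + (-9986 - 892)) = -38879/(-28698 - 10878) = -38879/(-39576) = -38879*(-1/39576) = 2287/2328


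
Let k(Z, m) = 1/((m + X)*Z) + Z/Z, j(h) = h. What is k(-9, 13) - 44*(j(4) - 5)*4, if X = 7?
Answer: 31859/180 ≈ 176.99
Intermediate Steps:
k(Z, m) = 1 + 1/(Z*(7 + m)) (k(Z, m) = 1/((m + 7)*Z) + Z/Z = 1/((7 + m)*Z) + 1 = 1/(Z*(7 + m)) + 1 = 1 + 1/(Z*(7 + m)))
k(-9, 13) - 44*(j(4) - 5)*4 = (1 + 7*(-9) - 9*13)/((-9)*(7 + 13)) - 44*(4 - 5)*4 = -1/9*(1 - 63 - 117)/20 - (-44)*4 = -1/9*1/20*(-179) - 44*(-4) = 179/180 + 176 = 31859/180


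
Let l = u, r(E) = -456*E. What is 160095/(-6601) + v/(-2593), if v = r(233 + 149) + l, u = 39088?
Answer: 476695169/17116393 ≈ 27.850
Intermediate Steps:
l = 39088
v = -135104 (v = -456*(233 + 149) + 39088 = -456*382 + 39088 = -174192 + 39088 = -135104)
160095/(-6601) + v/(-2593) = 160095/(-6601) - 135104/(-2593) = 160095*(-1/6601) - 135104*(-1/2593) = -160095/6601 + 135104/2593 = 476695169/17116393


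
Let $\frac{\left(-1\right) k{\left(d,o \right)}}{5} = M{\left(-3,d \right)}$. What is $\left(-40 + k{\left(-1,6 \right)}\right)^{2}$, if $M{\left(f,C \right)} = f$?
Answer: $625$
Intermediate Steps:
$k{\left(d,o \right)} = 15$ ($k{\left(d,o \right)} = \left(-5\right) \left(-3\right) = 15$)
$\left(-40 + k{\left(-1,6 \right)}\right)^{2} = \left(-40 + 15\right)^{2} = \left(-25\right)^{2} = 625$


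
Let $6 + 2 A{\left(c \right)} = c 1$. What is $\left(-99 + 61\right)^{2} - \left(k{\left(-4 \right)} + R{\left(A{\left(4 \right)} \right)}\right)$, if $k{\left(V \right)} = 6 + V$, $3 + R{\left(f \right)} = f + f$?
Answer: $1447$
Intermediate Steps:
$A{\left(c \right)} = -3 + \frac{c}{2}$ ($A{\left(c \right)} = -3 + \frac{c 1}{2} = -3 + \frac{c}{2}$)
$R{\left(f \right)} = -3 + 2 f$ ($R{\left(f \right)} = -3 + \left(f + f\right) = -3 + 2 f$)
$\left(-99 + 61\right)^{2} - \left(k{\left(-4 \right)} + R{\left(A{\left(4 \right)} \right)}\right) = \left(-99 + 61\right)^{2} - \left(\left(6 - 4\right) - \left(3 - 2 \left(-3 + \frac{1}{2} \cdot 4\right)\right)\right) = \left(-38\right)^{2} - \left(2 - \left(3 - 2 \left(-3 + 2\right)\right)\right) = 1444 - \left(2 + \left(-3 + 2 \left(-1\right)\right)\right) = 1444 - \left(2 - 5\right) = 1444 - -3 = 1444 + 3 = 1447$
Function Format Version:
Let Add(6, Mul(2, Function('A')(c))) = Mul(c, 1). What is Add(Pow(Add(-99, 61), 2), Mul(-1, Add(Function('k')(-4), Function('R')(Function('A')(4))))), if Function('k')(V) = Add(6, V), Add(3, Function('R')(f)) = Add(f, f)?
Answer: 1447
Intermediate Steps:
Function('A')(c) = Add(-3, Mul(Rational(1, 2), c)) (Function('A')(c) = Add(-3, Mul(Rational(1, 2), Mul(c, 1))) = Add(-3, Mul(Rational(1, 2), c)))
Function('R')(f) = Add(-3, Mul(2, f)) (Function('R')(f) = Add(-3, Add(f, f)) = Add(-3, Mul(2, f)))
Add(Pow(Add(-99, 61), 2), Mul(-1, Add(Function('k')(-4), Function('R')(Function('A')(4))))) = Add(Pow(Add(-99, 61), 2), Mul(-1, Add(Add(6, -4), Add(-3, Mul(2, Add(-3, Mul(Rational(1, 2), 4))))))) = Add(Pow(-38, 2), Mul(-1, Add(2, Add(-3, Mul(2, Add(-3, 2)))))) = Add(1444, Mul(-1, Add(2, Add(-3, Mul(2, -1))))) = Add(1444, Mul(-1, Add(2, Add(-3, -2)))) = Add(1444, Mul(-1, Add(2, -5))) = Add(1444, Mul(-1, -3)) = Add(1444, 3) = 1447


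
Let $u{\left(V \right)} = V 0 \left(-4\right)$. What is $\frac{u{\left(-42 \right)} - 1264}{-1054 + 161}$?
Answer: $\frac{1264}{893} \approx 1.4155$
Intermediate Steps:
$u{\left(V \right)} = 0$ ($u{\left(V \right)} = 0 \left(-4\right) = 0$)
$\frac{u{\left(-42 \right)} - 1264}{-1054 + 161} = \frac{0 - 1264}{-1054 + 161} = - \frac{1264}{-893} = \left(-1264\right) \left(- \frac{1}{893}\right) = \frac{1264}{893}$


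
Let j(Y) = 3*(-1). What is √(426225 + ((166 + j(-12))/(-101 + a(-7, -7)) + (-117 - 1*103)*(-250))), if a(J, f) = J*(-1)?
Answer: 7*√86777322/94 ≈ 693.70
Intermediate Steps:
a(J, f) = -J
j(Y) = -3
√(426225 + ((166 + j(-12))/(-101 + a(-7, -7)) + (-117 - 1*103)*(-250))) = √(426225 + ((166 - 3)/(-101 - 1*(-7)) + (-117 - 1*103)*(-250))) = √(426225 + (163/(-101 + 7) + (-117 - 103)*(-250))) = √(426225 + (163/(-94) - 220*(-250))) = √(426225 + (163*(-1/94) + 55000)) = √(426225 + (-163/94 + 55000)) = √(426225 + 5169837/94) = √(45234987/94) = 7*√86777322/94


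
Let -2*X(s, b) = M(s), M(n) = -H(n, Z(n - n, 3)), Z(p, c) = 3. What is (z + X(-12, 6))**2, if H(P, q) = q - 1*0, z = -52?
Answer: 10201/4 ≈ 2550.3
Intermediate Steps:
H(P, q) = q (H(P, q) = q + 0 = q)
M(n) = -3 (M(n) = -1*3 = -3)
X(s, b) = 3/2 (X(s, b) = -1/2*(-3) = 3/2)
(z + X(-12, 6))**2 = (-52 + 3/2)**2 = (-101/2)**2 = 10201/4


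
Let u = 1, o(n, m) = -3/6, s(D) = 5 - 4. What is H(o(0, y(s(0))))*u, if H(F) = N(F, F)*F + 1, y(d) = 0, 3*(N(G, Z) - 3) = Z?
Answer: -5/12 ≈ -0.41667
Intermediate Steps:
N(G, Z) = 3 + Z/3
s(D) = 1
o(n, m) = -½ (o(n, m) = -3*⅙ = -½)
H(F) = 1 + F*(3 + F/3) (H(F) = (3 + F/3)*F + 1 = F*(3 + F/3) + 1 = 1 + F*(3 + F/3))
H(o(0, y(s(0))))*u = (1 + (⅓)*(-½)*(9 - ½))*1 = (1 + (⅓)*(-½)*(17/2))*1 = (1 - 17/12)*1 = -5/12*1 = -5/12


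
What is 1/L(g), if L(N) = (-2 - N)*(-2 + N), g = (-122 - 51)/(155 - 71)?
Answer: -7056/1705 ≈ -4.1384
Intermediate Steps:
g = -173/84 ≈ -2.0595
L(N) = (-2 + N)*(-2 - N)
1/L(g) = 1/(4 - (-173/84)**2) = 1/(4 - 1*29929/7056) = 1/(4 - 29929/7056) = 1/(-1705/7056) = -7056/1705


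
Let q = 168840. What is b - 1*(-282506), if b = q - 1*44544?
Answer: 406802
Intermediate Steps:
b = 124296 (b = 168840 - 1*44544 = 168840 - 44544 = 124296)
b - 1*(-282506) = 124296 - 1*(-282506) = 124296 + 282506 = 406802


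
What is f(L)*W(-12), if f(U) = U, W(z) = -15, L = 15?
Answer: -225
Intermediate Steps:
f(L)*W(-12) = 15*(-15) = -225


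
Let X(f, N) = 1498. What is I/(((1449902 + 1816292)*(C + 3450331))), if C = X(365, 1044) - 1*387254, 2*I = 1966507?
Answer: 1966507/20018992955100 ≈ 9.8232e-8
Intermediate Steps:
I = 1966507/2 (I = (1/2)*1966507 = 1966507/2 ≈ 9.8325e+5)
C = -385756 (C = 1498 - 1*387254 = 1498 - 387254 = -385756)
I/(((1449902 + 1816292)*(C + 3450331))) = 1966507/(2*(((1449902 + 1816292)*(-385756 + 3450331)))) = 1966507/(2*((3266194*3064575))) = (1966507/2)/10009496477550 = (1966507/2)*(1/10009496477550) = 1966507/20018992955100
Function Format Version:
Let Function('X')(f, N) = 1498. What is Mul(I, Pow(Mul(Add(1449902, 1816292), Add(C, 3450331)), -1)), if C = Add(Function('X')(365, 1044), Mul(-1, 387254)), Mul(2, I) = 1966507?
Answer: Rational(1966507, 20018992955100) ≈ 9.8232e-8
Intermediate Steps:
I = Rational(1966507, 2) (I = Mul(Rational(1, 2), 1966507) = Rational(1966507, 2) ≈ 9.8325e+5)
C = -385756 (C = Add(1498, Mul(-1, 387254)) = Add(1498, -387254) = -385756)
Mul(I, Pow(Mul(Add(1449902, 1816292), Add(C, 3450331)), -1)) = Mul(Rational(1966507, 2), Pow(Mul(Add(1449902, 1816292), Add(-385756, 3450331)), -1)) = Mul(Rational(1966507, 2), Pow(Mul(3266194, 3064575), -1)) = Mul(Rational(1966507, 2), Pow(10009496477550, -1)) = Mul(Rational(1966507, 2), Rational(1, 10009496477550)) = Rational(1966507, 20018992955100)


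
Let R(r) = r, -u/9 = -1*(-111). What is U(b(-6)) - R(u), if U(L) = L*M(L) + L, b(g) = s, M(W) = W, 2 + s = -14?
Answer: 1239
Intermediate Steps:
u = -999 (u = -(-9)*(-111) = -9*111 = -999)
s = -16 (s = -2 - 14 = -16)
b(g) = -16
U(L) = L + L² (U(L) = L*L + L = L² + L = L + L²)
U(b(-6)) - R(u) = -16*(1 - 16) - 1*(-999) = -16*(-15) + 999 = 240 + 999 = 1239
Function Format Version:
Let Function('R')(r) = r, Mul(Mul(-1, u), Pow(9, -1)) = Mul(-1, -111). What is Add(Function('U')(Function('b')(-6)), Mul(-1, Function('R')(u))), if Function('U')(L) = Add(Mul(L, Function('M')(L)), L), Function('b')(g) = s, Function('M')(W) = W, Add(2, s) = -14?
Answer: 1239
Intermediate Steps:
u = -999 (u = Mul(-9, Mul(-1, -111)) = Mul(-9, 111) = -999)
s = -16 (s = Add(-2, -14) = -16)
Function('b')(g) = -16
Function('U')(L) = Add(L, Pow(L, 2)) (Function('U')(L) = Add(Mul(L, L), L) = Add(Pow(L, 2), L) = Add(L, Pow(L, 2)))
Add(Function('U')(Function('b')(-6)), Mul(-1, Function('R')(u))) = Add(Mul(-16, Add(1, -16)), Mul(-1, -999)) = Add(Mul(-16, -15), 999) = Add(240, 999) = 1239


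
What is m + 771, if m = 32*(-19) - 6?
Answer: 157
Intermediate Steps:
m = -614 (m = -608 - 6 = -614)
m + 771 = -614 + 771 = 157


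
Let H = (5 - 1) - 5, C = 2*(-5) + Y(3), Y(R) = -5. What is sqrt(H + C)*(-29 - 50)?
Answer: -316*I ≈ -316.0*I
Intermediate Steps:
C = -15 (C = 2*(-5) - 5 = -10 - 5 = -15)
H = -1 (H = 4 - 5 = -1)
sqrt(H + C)*(-29 - 50) = sqrt(-1 - 15)*(-29 - 50) = sqrt(-16)*(-79) = (4*I)*(-79) = -316*I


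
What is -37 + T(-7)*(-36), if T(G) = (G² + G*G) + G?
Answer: -3313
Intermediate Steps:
T(G) = G + 2*G² (T(G) = (G² + G²) + G = 2*G² + G = G + 2*G²)
-37 + T(-7)*(-36) = -37 - 7*(1 + 2*(-7))*(-36) = -37 - 7*(1 - 14)*(-36) = -37 - 7*(-13)*(-36) = -37 + 91*(-36) = -37 - 3276 = -3313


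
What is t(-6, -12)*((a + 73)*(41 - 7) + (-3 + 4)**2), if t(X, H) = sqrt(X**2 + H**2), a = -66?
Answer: 1434*sqrt(5) ≈ 3206.5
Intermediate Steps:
t(X, H) = sqrt(H**2 + X**2)
t(-6, -12)*((a + 73)*(41 - 7) + (-3 + 4)**2) = sqrt((-12)**2 + (-6)**2)*((-66 + 73)*(41 - 7) + (-3 + 4)**2) = sqrt(144 + 36)*(7*34 + 1**2) = sqrt(180)*(238 + 1) = (6*sqrt(5))*239 = 1434*sqrt(5)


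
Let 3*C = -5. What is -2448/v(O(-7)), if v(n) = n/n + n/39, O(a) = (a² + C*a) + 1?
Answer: -143208/151 ≈ -948.40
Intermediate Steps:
C = -5/3 (C = (⅓)*(-5) = -5/3 ≈ -1.6667)
O(a) = 1 + a² - 5*a/3 (O(a) = (a² - 5*a/3) + 1 = 1 + a² - 5*a/3)
v(n) = 1 + n/39 (v(n) = 1 + n*(1/39) = 1 + n/39)
-2448/v(O(-7)) = -2448/(1 + (1 + (-7)² - 5/3*(-7))/39) = -2448/(1 + (1 + 49 + 35/3)/39) = -2448/(1 + (1/39)*(185/3)) = -2448/(1 + 185/117) = -2448/302/117 = -2448*117/302 = -143208/151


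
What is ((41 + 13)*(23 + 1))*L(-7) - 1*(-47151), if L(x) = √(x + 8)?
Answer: 48447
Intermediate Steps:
L(x) = √(8 + x)
((41 + 13)*(23 + 1))*L(-7) - 1*(-47151) = ((41 + 13)*(23 + 1))*√(8 - 7) - 1*(-47151) = (54*24)*√1 + 47151 = 1296*1 + 47151 = 1296 + 47151 = 48447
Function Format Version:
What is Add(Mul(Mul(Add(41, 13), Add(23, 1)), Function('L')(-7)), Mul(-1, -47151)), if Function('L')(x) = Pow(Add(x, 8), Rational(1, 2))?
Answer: 48447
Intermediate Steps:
Function('L')(x) = Pow(Add(8, x), Rational(1, 2))
Add(Mul(Mul(Add(41, 13), Add(23, 1)), Function('L')(-7)), Mul(-1, -47151)) = Add(Mul(Mul(Add(41, 13), Add(23, 1)), Pow(Add(8, -7), Rational(1, 2))), Mul(-1, -47151)) = Add(Mul(Mul(54, 24), Pow(1, Rational(1, 2))), 47151) = Add(Mul(1296, 1), 47151) = Add(1296, 47151) = 48447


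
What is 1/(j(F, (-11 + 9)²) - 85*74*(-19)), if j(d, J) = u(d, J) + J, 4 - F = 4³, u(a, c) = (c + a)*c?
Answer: 1/119290 ≈ 8.3829e-6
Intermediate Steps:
u(a, c) = c*(a + c) (u(a, c) = (a + c)*c = c*(a + c))
F = -60 (F = 4 - 1*4³ = 4 - 1*64 = 4 - 64 = -60)
j(d, J) = J + J*(J + d) (j(d, J) = J*(d + J) + J = J*(J + d) + J = J + J*(J + d))
1/(j(F, (-11 + 9)²) - 85*74*(-19)) = 1/((-11 + 9)²*(1 + (-11 + 9)² - 60) - 85*74*(-19)) = 1/((-2)²*(1 + (-2)² - 60) - 6290*(-19)) = 1/(4*(1 + 4 - 60) + 119510) = 1/(4*(-55) + 119510) = 1/(-220 + 119510) = 1/119290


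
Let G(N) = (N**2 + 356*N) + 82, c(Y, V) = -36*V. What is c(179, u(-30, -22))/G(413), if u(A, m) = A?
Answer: 360/105893 ≈ 0.0033997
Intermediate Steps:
G(N) = 82 + N**2 + 356*N
c(179, u(-30, -22))/G(413) = (-36*(-30))/(82 + 413**2 + 356*413) = 1080/(82 + 170569 + 147028) = 1080/317679 = 1080*(1/317679) = 360/105893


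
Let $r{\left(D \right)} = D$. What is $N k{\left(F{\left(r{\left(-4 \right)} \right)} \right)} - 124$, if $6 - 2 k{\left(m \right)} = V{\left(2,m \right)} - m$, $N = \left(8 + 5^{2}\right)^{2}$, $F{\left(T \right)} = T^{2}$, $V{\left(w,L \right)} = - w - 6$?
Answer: $16211$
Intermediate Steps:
$V{\left(w,L \right)} = -6 - w$ ($V{\left(w,L \right)} = - w - 6 = -6 - w$)
$N = 1089$ ($N = \left(8 + 25\right)^{2} = 33^{2} = 1089$)
$k{\left(m \right)} = 7 + \frac{m}{2}$ ($k{\left(m \right)} = 3 - \frac{\left(-6 - 2\right) - m}{2} = 3 - \frac{-8 - m}{2} = 3 + \left(4 + \frac{m}{2}\right) = 7 + \frac{m}{2}$)
$N k{\left(F{\left(r{\left(-4 \right)} \right)} \right)} - 124 = 1089 \left(7 + \frac{\left(-4\right)^{2}}{2}\right) - 124 = 1089 \left(7 + \frac{1}{2} \cdot 16\right) - 124 = 1089 \left(7 + 8\right) - 124 = 1089 \cdot 15 - 124 = 16335 - 124 = 16211$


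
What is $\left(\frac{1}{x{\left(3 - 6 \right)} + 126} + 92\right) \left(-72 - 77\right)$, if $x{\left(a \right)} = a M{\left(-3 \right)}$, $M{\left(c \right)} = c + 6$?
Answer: $- \frac{1603985}{117} \approx -13709.0$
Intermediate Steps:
$M{\left(c \right)} = 6 + c$
$x{\left(a \right)} = 3 a$ ($x{\left(a \right)} = a \left(6 - 3\right) = a 3 = 3 a$)
$\left(\frac{1}{x{\left(3 - 6 \right)} + 126} + 92\right) \left(-72 - 77\right) = \left(\frac{1}{3 \left(3 - 6\right) + 126} + 92\right) \left(-72 - 77\right) = \left(\frac{1}{3 \left(-3\right) + 126} + 92\right) \left(-149\right) = \left(\frac{1}{-9 + 126} + 92\right) \left(-149\right) = \left(\frac{1}{117} + 92\right) \left(-149\right) = \frac{10765}{117} \left(-149\right) = - \frac{1603985}{117}$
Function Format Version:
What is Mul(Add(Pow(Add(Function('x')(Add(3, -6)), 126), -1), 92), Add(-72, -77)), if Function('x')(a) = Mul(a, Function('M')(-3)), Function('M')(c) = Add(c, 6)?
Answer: Rational(-1603985, 117) ≈ -13709.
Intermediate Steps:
Function('M')(c) = Add(6, c)
Function('x')(a) = Mul(3, a) (Function('x')(a) = Mul(a, Add(6, -3)) = Mul(a, 3) = Mul(3, a))
Mul(Add(Pow(Add(Function('x')(Add(3, -6)), 126), -1), 92), Add(-72, -77)) = Mul(Add(Pow(Add(Mul(3, Add(3, -6)), 126), -1), 92), Add(-72, -77)) = Mul(Add(Pow(Add(Mul(3, -3), 126), -1), 92), -149) = Mul(Add(Pow(Add(-9, 126), -1), 92), -149) = Mul(Add(Pow(117, -1), 92), -149) = Mul(Add(Rational(1, 117), 92), -149) = Mul(Rational(10765, 117), -149) = Rational(-1603985, 117)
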